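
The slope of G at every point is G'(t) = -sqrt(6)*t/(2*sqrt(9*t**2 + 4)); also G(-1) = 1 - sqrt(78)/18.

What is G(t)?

G'(t) matches the chain-rule pattern g'(h)*h' with inner function h(t) = 3*t**2/2 + 2/3; substituting u = h(t) collapses the integral.
A general antiderivative is -sqrt(3*t**2/2 + 2/3)/3 + C.
The condition gives C = 1 - sqrt(78)/18 - (-sqrt(78)/18) = 1.
So G(t) = -(sqrt(6)*sqrt(9*t**2 + 4) - 18)/18.
Check: d/dt[-(sqrt(6)*sqrt(9*t**2 + 4) - 18)/18] = -sqrt(6)*t/(2*sqrt(9*t**2 + 4)) = G'(t).

G(t) = -(sqrt(6)*sqrt(9*t**2 + 4) - 18)/18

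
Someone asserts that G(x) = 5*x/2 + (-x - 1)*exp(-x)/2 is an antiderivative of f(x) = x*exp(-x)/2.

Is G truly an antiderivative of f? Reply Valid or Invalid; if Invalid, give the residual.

Invalid: d/dx[G] - f = 5/2, which is not 0.

d/dx[G] = (x + 5*exp(x))*exp(-x)/2
d/dx[G] - f(x) = 5/2 != 0.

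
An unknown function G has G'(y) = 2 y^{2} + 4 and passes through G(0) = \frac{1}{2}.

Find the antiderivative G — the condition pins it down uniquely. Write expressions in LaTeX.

For G(y) to be correct, d/dy[G] must agree with the stated G'(y) identically.
A general antiderivative is \frac{2 y^{3}}{3} + 4 y + C.
The condition gives C = \frac{1}{2} - (0) = \frac{1}{2}.
So G(y) = \frac{4 y^{3} + 24 y + 3}{6}.
Check: d/dy[\frac{4 y^{3} + 24 y + 3}{6}] = 2 y^{2} + 4 = G'(y).

G(y) = \frac{4 y^{3} + 24 y + 3}{6}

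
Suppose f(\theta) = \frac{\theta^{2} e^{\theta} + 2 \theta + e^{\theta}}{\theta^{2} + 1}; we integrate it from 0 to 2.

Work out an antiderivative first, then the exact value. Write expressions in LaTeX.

Whatever form F(\theta) takes, F'(\theta) = f(\theta) is non-negotiable.
F(\theta) = e^{\theta} + \log{\left(\theta^{2} + 1 \right)} is an antiderivative of f.
Check: d/d\theta[e^{\theta} + \log{\left(\theta^{2} + 1 \right)}] = \frac{\theta^{2} e^{\theta} + 2 \theta + e^{\theta}}{\theta^{2} + 1} = f(\theta).
F(2) = \log{\left(5 \right)} + e^{2}; F(0) = 1.
Integral = F(2) - F(0) = -1 + \log{\left(5 \right)} + e^{2}.

Antiderivative: F(\theta) = e^{\theta} + \log{\left(\theta^{2} + 1 \right)}; value = -1 + \log{\left(5 \right)} + e^{2}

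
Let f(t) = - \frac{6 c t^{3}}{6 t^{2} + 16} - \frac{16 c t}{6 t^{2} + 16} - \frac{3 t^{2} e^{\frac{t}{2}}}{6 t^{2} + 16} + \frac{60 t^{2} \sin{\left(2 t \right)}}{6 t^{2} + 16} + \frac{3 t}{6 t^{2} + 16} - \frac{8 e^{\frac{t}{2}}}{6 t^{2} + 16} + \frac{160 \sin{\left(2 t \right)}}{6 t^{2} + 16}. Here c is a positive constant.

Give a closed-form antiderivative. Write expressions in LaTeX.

An antiderivative is F(t) = - \frac{c t^{2}}{2} - e^{\frac{t}{2}} + \frac{\log{\left(\frac{3 t^{2}}{2} + 4 \right)}}{4} - 5 \cos{\left(2 t \right)}.

The integrand splits into summands that can be handled one at a time.
Check: d/dt[- \frac{c t^{2}}{2} - e^{\frac{t}{2}} + \frac{\log{\left(\frac{3 t^{2}}{2} + 4 \right)}}{4} - 5 \cos{\left(2 t \right)}] = \frac{- 6 c t^{3} - 16 c t - 3 t^{2} e^{\frac{t}{2}} + 60 t^{2} \sin{\left(2 t \right)} + 3 t - 8 e^{\frac{t}{2}} + 160 \sin{\left(2 t \right)}}{6 t^{2} + 16}, which equals f(t).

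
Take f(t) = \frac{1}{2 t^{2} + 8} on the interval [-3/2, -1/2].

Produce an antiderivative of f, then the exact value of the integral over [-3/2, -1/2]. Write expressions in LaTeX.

Recover f(t) by differentiating a candidate F(t); any mismatch rules it out.
F(t) = \frac{\operatorname{atan}{\left(\frac{t}{2} \right)}}{4} is an antiderivative of f.
Check: d/dt[\frac{\operatorname{atan}{\left(\frac{t}{2} \right)}}{4}] = \frac{1}{2 t^{2} + 8} = f(t).
F(-1/2) = - \frac{\operatorname{atan}{\left(\frac{1}{4} \right)}}{4}; F(-3/2) = - \frac{\operatorname{atan}{\left(\frac{3}{4} \right)}}{4}.
Integral = F(-1/2) - F(-3/2) = - \frac{\operatorname{atan}{\left(\frac{1}{4} \right)}}{4} + \frac{\operatorname{atan}{\left(\frac{3}{4} \right)}}{4}.

Antiderivative: F(t) = \frac{\operatorname{atan}{\left(\frac{t}{2} \right)}}{4}; value = - \frac{\operatorname{atan}{\left(\frac{1}{4} \right)}}{4} + \frac{\operatorname{atan}{\left(\frac{3}{4} \right)}}{4}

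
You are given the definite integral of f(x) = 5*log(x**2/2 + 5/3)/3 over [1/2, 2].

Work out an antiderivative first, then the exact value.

For F(x) to be correct the identity F'(x) - f(x) = 0 must hold.
F(x) = 5*x*log(x**2/2 + 5/3)/3 - 10*x/3 + 10*sqrt(30)*atan(sqrt(30)*x/10)/9 is an antiderivative of f.
Check: d/dx[5*x*log(x**2/2 + 5/3)/3 - 10*x/3 + 10*sqrt(30)*atan(sqrt(30)*x/10)/9] = 5*log(3*x**2 + 10)/3 - 5*log(6)/3, which equals f(x).
F(2) = -20/3 + 10*log(11/3)/3 + 10*sqrt(30)*atan(sqrt(30)/5)/9; F(1/2) = -5/3 + 5*log(43/24)/6 + 10*sqrt(30)*atan(sqrt(30)/20)/9.
Integral = F(2) - F(1/2) = -5 - 10*sqrt(30)*atan(sqrt(30)/20)/9 - 5*log(43/24)/6 + 10*log(11/3)/3 + 10*sqrt(30)*atan(sqrt(30)/5)/9.

Antiderivative: F(x) = 5*x*log(x**2/2 + 5/3)/3 - 10*x/3 + 10*sqrt(30)*atan(sqrt(30)*x/10)/9; value = -5 - 10*sqrt(30)*atan(sqrt(30)/20)/9 - 5*log(43/24)/6 + 10*log(11/3)/3 + 10*sqrt(30)*atan(sqrt(30)/5)/9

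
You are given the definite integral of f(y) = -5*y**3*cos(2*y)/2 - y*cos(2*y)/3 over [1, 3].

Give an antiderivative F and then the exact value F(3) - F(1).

Integrate term by term and add the pieces.
F(y) = -5*y**3*sin(2*y)/4 - 15*y**2*cos(2*y)/8 + 41*y*sin(2*y)/24 + 41*cos(2*y)/48 is an antiderivative of f.
Check: d/dy[-5*y**3*sin(2*y)/4 - 15*y**2*cos(2*y)/8 + 41*y*sin(2*y)/24 + 41*cos(2*y)/48] = -5*y**3*cos(2*y)/2 - y*cos(2*y)/3 = f(y).
F(3) = -769*cos(6)/48 - 229*sin(6)/8; F(1) = 11*sin(2)/24 - 49*cos(2)/48.
Integral = F(3) - F(1) = -769*cos(6)/48 + 49*cos(2)/48 - 11*sin(2)/24 - 229*sin(6)/8.

Antiderivative: F(y) = -5*y**3*sin(2*y)/4 - 15*y**2*cos(2*y)/8 + 41*y*sin(2*y)/24 + 41*cos(2*y)/48; value = -769*cos(6)/48 + 49*cos(2)/48 - 11*sin(2)/24 - 229*sin(6)/8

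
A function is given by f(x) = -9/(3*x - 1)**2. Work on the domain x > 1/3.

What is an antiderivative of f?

Check any antiderivative F(x) by computing F'(x) and comparing it with f(x).
Check: d/dx[3/(3*x - 1)] = -9/(9*x**2 - 6*x + 1), which equals f(x).

An antiderivative is F(x) = 3/(3*x - 1).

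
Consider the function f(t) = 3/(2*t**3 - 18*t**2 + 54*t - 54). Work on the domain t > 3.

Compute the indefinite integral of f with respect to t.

F(t) = -3/(4*(t - 3)**2) + C

Since d/dt undoes antidifferentiation here, F'(t) = f(t) is required of F(t).
Check: d/dt[-3/(4*(t - 3)**2)] = 3/(2*t**3 - 18*t**2 + 54*t - 54) = f(t).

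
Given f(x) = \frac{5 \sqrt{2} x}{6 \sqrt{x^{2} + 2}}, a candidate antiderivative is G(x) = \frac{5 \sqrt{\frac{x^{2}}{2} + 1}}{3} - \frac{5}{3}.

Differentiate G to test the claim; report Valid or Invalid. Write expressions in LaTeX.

d/dx[G] = \frac{5 \sqrt{2} x}{6 \sqrt{x^{2} + 2}}
This equals f(x) exactly, so the claim holds.

Valid. The derivative of G reproduces f.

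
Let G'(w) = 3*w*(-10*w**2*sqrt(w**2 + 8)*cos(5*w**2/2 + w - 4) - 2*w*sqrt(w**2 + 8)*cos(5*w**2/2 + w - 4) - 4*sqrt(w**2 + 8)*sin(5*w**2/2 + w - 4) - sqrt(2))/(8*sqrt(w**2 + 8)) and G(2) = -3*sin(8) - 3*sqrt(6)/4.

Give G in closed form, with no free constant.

G(w) = -3*w**2*sin(5*w**2/2 + w - 4)/4 - 3*sqrt(w**2/2 + 4)/4

The proposed G(w) is checked by its d/dw: the result must match the given G'(w).
A general antiderivative is -3*w**2*sin(5*w**2/2 + w - 4)/4 - 3*sqrt(w**2/2 + 4)/4 + C.
The condition gives C = -3*sin(8) - 3*sqrt(6)/4 - (-3*sin(8) - 3*sqrt(6)/4) = 0.
So G(w) = -3*w**2*sin(5*w**2/2 + w - 4)/4 - 3*sqrt(w**2/2 + 4)/4.
Check: d/dw[-3*w**2*sin(5*w**2/2 + w - 4)/4 - 3*sqrt(w**2/2 + 4)/4] = (-30*w**3*sqrt(w**2 + 8)*cos(5*w**2/2 + w - 4) - 6*w**2*sqrt(w**2 + 8)*cos(5*w**2/2 + w - 4) - 12*w*sqrt(w**2 + 8)*sin(5*w**2/2 + w - 4) - 3*sqrt(2)*w)/(8*sqrt(w**2 + 8)), which equals G'(w).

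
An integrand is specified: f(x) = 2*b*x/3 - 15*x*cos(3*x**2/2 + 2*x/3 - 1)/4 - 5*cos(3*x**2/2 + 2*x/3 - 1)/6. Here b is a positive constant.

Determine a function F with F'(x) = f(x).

An antiderivative is F(x) = (4*b*x**2 - 15*sin(3*x**2/2 + 2*x/3 - 1))/12.

Integrate term by term and add the pieces.
Check: d/dx[(4*b*x**2 - 15*sin(3*x**2/2 + 2*x/3 - 1))/12] = 2*b*x/3 - 15*x*cos(3*x**2/2 + 2*x/3 - 1)/4 - 5*cos(3*x**2/2 + 2*x/3 - 1)/6 = f(x).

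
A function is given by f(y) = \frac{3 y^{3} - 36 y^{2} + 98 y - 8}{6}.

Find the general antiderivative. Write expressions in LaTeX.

f matches the chain-rule pattern g'(h)*h' with inner function h(y) = - \frac{y^{2}}{2} + 4 y - \frac{1}{3}; substituting u = h(y) collapses the integral.
Check: d/dy[\frac{\left(- \frac{y^{2}}{2} + 4 y - \frac{1}{3}\right)^{2}}{2}] = \frac{y^{3}}{2} - 6 y^{2} + \frac{49 y}{3} - \frac{4}{3}, which equals f(y).

F(y) = \frac{\left(- \frac{y^{2}}{2} + 4 y - \frac{1}{3}\right)^{2}}{2} + C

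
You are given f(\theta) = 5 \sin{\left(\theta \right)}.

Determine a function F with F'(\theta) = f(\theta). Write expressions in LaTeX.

An antiderivative is F(\theta) = - 5 \cos{\left(\theta \right)}.

Since d/d\theta undoes antidifferentiation here, F'(\theta) = f(\theta) is required of F(\theta).
Check: d/d\theta[- 5 \cos{\left(\theta \right)}] = 5 \sin{\left(\theta \right)} = f(\theta).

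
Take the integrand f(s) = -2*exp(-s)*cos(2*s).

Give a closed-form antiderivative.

A first test for any F(s): its s-derivative must equal f(s) identically.
Check: d/ds[(-4*sin(2*s) + 2*cos(2*s))*exp(-s)/5] = -2*exp(-s)*cos(2*s) = f(s).

An antiderivative is F(s) = (-4*sin(2*s) + 2*cos(2*s))*exp(-s)/5.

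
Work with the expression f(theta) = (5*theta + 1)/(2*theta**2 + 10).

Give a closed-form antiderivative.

An antiderivative is F(theta) = 5*log(theta**2 + 5)/4 + sqrt(5)*atan(sqrt(5)*theta/5)/10.

Whatever form F(theta) takes, F'(theta) = f(theta) is non-negotiable.
Check: d/dtheta[5*log(theta**2 + 5)/4 + sqrt(5)*atan(sqrt(5)*theta/5)/10] = (5*theta + 1)/(2*theta**2 + 10) = f(theta).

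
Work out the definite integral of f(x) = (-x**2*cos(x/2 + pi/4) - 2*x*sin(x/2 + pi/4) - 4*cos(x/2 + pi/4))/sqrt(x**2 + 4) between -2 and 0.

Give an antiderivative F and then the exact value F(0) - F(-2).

f has the shape u'v + uv' for u = -2*sqrt(x**2 + 4) and v = sin(x/2 + pi/4) — it is the derivative of the product u*v.
F(x) = -2*sqrt(x**2 + 4)*sin(x/2 + pi/4) is an antiderivative of f.
Check: d/dx[-2*sqrt(x**2 + 4)*sin(x/2 + pi/4)] = (-x**2*cos(x/2 + pi/4) - 2*x*sin(x/2 + pi/4) - 4*cos(x/2 + pi/4))/sqrt(x**2 + 4) = f(x).
F(0) = -2*sqrt(2); F(-2) = -4*sqrt(2)*cos(pi/4 + 1).
Integral = F(0) - F(-2) = -2*sqrt(2) + 4*sqrt(2)*cos(pi/4 + 1).

Antiderivative: F(x) = -2*sqrt(x**2 + 4)*sin(x/2 + pi/4); value = -2*sqrt(2) + 4*sqrt(2)*cos(pi/4 + 1)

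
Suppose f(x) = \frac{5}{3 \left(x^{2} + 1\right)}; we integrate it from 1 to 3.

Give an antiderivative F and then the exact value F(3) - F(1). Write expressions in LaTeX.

A first test for any F(x): its x-derivative must equal f(x) identically.
F(x) = \frac{5 \operatorname{atan}{\left(x \right)}}{3} is an antiderivative of f.
Check: d/dx[\frac{5 \operatorname{atan}{\left(x \right)}}{3}] = \frac{5}{3 x^{2} + 3}, which equals f(x).
F(3) = \frac{5 \operatorname{atan}{\left(3 \right)}}{3}; F(1) = \frac{5 \pi}{12}.
Integral = F(3) - F(1) = - \frac{5 \pi}{12} + \frac{5 \operatorname{atan}{\left(3 \right)}}{3}.

Antiderivative: F(x) = \frac{5 \operatorname{atan}{\left(x \right)}}{3}; value = - \frac{5 \pi}{12} + \frac{5 \operatorname{atan}{\left(3 \right)}}{3}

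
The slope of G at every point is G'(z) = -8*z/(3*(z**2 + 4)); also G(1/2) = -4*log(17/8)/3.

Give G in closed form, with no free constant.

The substitution u = z**2/2 + 2 works: G'(z) is exactly (dG/du)*(du/dz) for that inner function.
A general antiderivative is -4*log(z**2/2 + 2)/3 + C.
The condition gives C = -4*log(17/8)/3 - (-4*log(17/8)/3) = 0.
So G(z) = -4*log(z**2/2 + 2)/3.
Check: d/dz[-4*log(z**2/2 + 2)/3] = -8*z/(3*z**2 + 12), which equals G'(z).

G(z) = -4*log(z**2/2 + 2)/3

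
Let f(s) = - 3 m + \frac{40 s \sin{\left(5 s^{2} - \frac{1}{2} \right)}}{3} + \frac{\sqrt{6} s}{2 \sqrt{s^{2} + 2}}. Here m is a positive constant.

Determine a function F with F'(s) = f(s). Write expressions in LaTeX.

An antiderivative is F(s) = \frac{- 18 m s + 3 \sqrt{6} \sqrt{s^{2} + 2} - 8 \cos{\left(5 s^{2} - \frac{1}{2} \right)}}{6}.

The integrand splits into summands that can be handled one at a time.
Check: d/ds[\frac{- 18 m s + 3 \sqrt{6} \sqrt{s^{2} + 2} - 8 \cos{\left(5 s^{2} - \frac{1}{2} \right)}}{6}] = \frac{- 18 m \sqrt{s^{2} + 2} + 80 s \sqrt{s^{2} + 2} \sin{\left(5 s^{2} - \frac{1}{2} \right)} + 3 \sqrt{6} s}{6 \sqrt{s^{2} + 2}}, which equals f(s).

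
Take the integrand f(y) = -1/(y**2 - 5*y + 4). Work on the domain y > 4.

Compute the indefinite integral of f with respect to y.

The denominator factors as (y - 4)*(y - 1); partial fractions split f into directly integrable pieces: 1/(3*(y - 1)) - 1/(3*(y - 4)).
Check: d/dy[-log(y - 4)/3 + log(y - 1)/3] = -1/(y**2 - 5*y + 4) = f(y).

F(y) = -log(y - 4)/3 + log(y - 1)/3 + C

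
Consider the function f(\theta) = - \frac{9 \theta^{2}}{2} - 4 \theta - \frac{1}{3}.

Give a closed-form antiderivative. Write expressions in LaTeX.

An antiderivative is F(\theta) = \frac{\theta \left(- 9 \theta^{2} - 12 \theta - 2\right)}{6}.

Integrate term by term and add the pieces.
Check: d/d\theta[\frac{\theta \left(- 9 \theta^{2} - 12 \theta - 2\right)}{6}] = - \frac{9 \theta^{2}}{2} - 4 \theta - \frac{1}{3} = f(\theta).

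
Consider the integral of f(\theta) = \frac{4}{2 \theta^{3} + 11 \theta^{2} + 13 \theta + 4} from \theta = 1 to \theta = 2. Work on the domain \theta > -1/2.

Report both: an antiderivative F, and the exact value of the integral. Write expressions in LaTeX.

Antiderivative: F(\theta) = - \frac{4 \left(- 6 \log{\left(\theta + \frac{1}{2} \right)} + 7 \log{\left(\theta + 1 \right)} - \log{\left(\theta + 4 \right)}\right)}{21}; value = - \frac{4 \log{\left(3 \right)}}{3} - \frac{8 \log{\left(\frac{3}{2} \right)}}{7} - \frac{4 \log{\left(5 \right)}}{21} + \frac{4 \log{\left(6 \right)}}{21} + \frac{4 \log{\left(2 \right)}}{3} + \frac{8 \log{\left(\frac{5}{2} \right)}}{7}

Factor the denominator (\left(\theta + 1\right) \left(\theta + 4\right) \left(2 \theta + 1\right)) and decompose: f = \frac{16}{7 \left(2 \theta + 1\right)} + \frac{4}{21 \left(\theta + 4\right)} - \frac{4}{3 \left(\theta + 1\right)}; each piece integrates to a log, atan, or power term.
F(\theta) = - \frac{4 \left(- 6 \log{\left(\theta + \frac{1}{2} \right)} + 7 \log{\left(\theta + 1 \right)} - \log{\left(\theta + 4 \right)}\right)}{21} is an antiderivative of f.
Check: d/d\theta[- \frac{4 \left(- 6 \log{\left(\theta + \frac{1}{2} \right)} + 7 \log{\left(\theta + 1 \right)} - \log{\left(\theta + 4 \right)}\right)}{21}] = \frac{4}{2 \theta^{3} + 11 \theta^{2} + 13 \theta + 4} = f(\theta).
F(2) = - \frac{4 \log{\left(3 \right)}}{3} + \frac{4 \log{\left(6 \right)}}{21} + \frac{8 \log{\left(\frac{5}{2} \right)}}{7}; F(1) = - \frac{4 \log{\left(2 \right)}}{3} + \frac{4 \log{\left(5 \right)}}{21} + \frac{8 \log{\left(\frac{3}{2} \right)}}{7}.
Integral = F(2) - F(1) = - \frac{4 \log{\left(3 \right)}}{3} - \frac{8 \log{\left(\frac{3}{2} \right)}}{7} - \frac{4 \log{\left(5 \right)}}{21} + \frac{4 \log{\left(6 \right)}}{21} + \frac{4 \log{\left(2 \right)}}{3} + \frac{8 \log{\left(\frac{5}{2} \right)}}{7}.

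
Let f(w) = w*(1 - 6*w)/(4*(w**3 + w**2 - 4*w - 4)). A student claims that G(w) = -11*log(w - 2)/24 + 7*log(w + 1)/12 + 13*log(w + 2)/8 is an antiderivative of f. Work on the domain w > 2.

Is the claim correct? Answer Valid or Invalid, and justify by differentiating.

Invalid: d/dw[G] - f = 13/(4*w + 8), which is not 0.

d/dw[G] = (7*w**2 - 12*w - 26)/(4*w**3 + 4*w**2 - 16*w - 16)
d/dw[G] - f(w) = 13/(4*w + 8) != 0.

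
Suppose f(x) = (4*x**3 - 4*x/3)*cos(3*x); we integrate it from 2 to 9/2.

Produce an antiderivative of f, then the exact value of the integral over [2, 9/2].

Antiderivative: F(x) = 4*x**3*sin(3*x)/3 + 4*x**2*cos(3*x)/3 - 4*x*sin(3*x)/3 - 4*cos(3*x)/9; value = -44*cos(6)/9 - 8*sin(6) + 239*cos(27/2)/9 + 231*sin(27/2)/2

A candidate is checked by its d/dx: the result must match f(x).
F(x) = 4*x**3*sin(3*x)/3 + 4*x**2*cos(3*x)/3 - 4*x*sin(3*x)/3 - 4*cos(3*x)/9 is an antiderivative of f.
Check: d/dx[4*x**3*sin(3*x)/3 + 4*x**2*cos(3*x)/3 - 4*x*sin(3*x)/3 - 4*cos(3*x)/9] = 4*x**3*cos(3*x) - 4*x*cos(3*x)/3, which equals f(x).
F(9/2) = 239*cos(27/2)/9 + 231*sin(27/2)/2; F(2) = 8*sin(6) + 44*cos(6)/9.
Integral = F(9/2) - F(2) = -44*cos(6)/9 - 8*sin(6) + 239*cos(27/2)/9 + 231*sin(27/2)/2.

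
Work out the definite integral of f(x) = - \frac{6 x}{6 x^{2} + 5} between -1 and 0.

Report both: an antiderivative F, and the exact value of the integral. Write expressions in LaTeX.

f matches the chain-rule pattern g'(h)*h' with inner function h(x) = 2 x^{2} + \frac{5}{3}; substituting u = h(x) collapses the integral.
F(x) = - \frac{\log{\left(2 x^{2} + \frac{5}{3} \right)}}{2} is an antiderivative of f.
Check: d/dx[- \frac{\log{\left(2 x^{2} + \frac{5}{3} \right)}}{2}] = - \frac{6 x}{6 x^{2} + 5} = f(x).
F(0) = - \frac{\log{\left(\frac{5}{3} \right)}}{2}; F(-1) = - \frac{\log{\left(\frac{11}{3} \right)}}{2}.
Integral = F(0) - F(-1) = - \frac{\log{\left(\frac{5}{3} \right)}}{2} + \frac{\log{\left(\frac{11}{3} \right)}}{2}.

Antiderivative: F(x) = - \frac{\log{\left(2 x^{2} + \frac{5}{3} \right)}}{2}; value = - \frac{\log{\left(\frac{5}{3} \right)}}{2} + \frac{\log{\left(\frac{11}{3} \right)}}{2}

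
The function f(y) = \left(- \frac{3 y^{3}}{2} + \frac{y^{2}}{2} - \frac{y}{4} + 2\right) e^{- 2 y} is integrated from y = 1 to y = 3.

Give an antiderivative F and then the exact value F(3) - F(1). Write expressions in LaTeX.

Antiderivative: F(y) = \frac{\left(6 y^{3} + 7 y^{2} + 8 y - 4\right) e^{- 2 y}}{8}; value = - \frac{17}{8 e^{2}} + \frac{245}{8 e^{6}}

f has the shape u'v + uv' for u = \frac{3 y^{3}}{4} + \frac{7 y^{2}}{8} + y - \frac{1}{2} and v = e^{- 2 y} — it is the derivative of the product u*v.
F(y) = \frac{\left(6 y^{3} + 7 y^{2} + 8 y - 4\right) e^{- 2 y}}{8} is an antiderivative of f.
Check: d/dy[\frac{\left(6 y^{3} + 7 y^{2} + 8 y - 4\right) e^{- 2 y}}{8}] = \frac{\left(- 6 y^{3} + 2 y^{2} - y + 8\right) e^{- 2 y}}{4}, which equals f(y).
F(3) = \frac{245}{8 e^{6}}; F(1) = \frac{17}{8 e^{2}}.
Integral = F(3) - F(1) = - \frac{17}{8 e^{2}} + \frac{245}{8 e^{6}}.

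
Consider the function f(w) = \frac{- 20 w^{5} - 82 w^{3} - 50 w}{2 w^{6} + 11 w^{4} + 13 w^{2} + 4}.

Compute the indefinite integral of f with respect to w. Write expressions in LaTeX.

F(w) = - \log{\left(w^{2} + 4 \right)} - 2 \log{\left(\frac{2 w^{4}}{3} + w^{2} + \frac{1}{3} \right)} + C

For F(w) to be correct the identity F'(w) - f(w) = 0 must hold.
Check: d/dw[- \log{\left(w^{2} + 4 \right)} - 2 \log{\left(\frac{2 w^{4}}{3} + w^{2} + \frac{1}{3} \right)}] = \frac{- 20 w^{5} - 82 w^{3} - 50 w}{2 w^{6} + 11 w^{4} + 13 w^{2} + 4} = f(w).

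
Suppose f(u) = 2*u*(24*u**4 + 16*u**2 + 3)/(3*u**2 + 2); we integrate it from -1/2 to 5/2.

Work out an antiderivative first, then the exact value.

An antiderivative F(u) passes only if d/du[F] lands on f(u) exactly.
F(u) = 4*u**4 + log(3*u**2 + 2) is an antiderivative of f.
Check: d/du[4*u**4 + log(3*u**2 + 2)] = (48*u**5 + 32*u**3 + 6*u)/(3*u**2 + 2), which equals f(u).
F(5/2) = log(83/4) + 625/4; F(-1/2) = 1/4 + log(11/4).
Integral = F(5/2) - F(-1/2) = -log(11/4) + log(83/4) + 156.

Antiderivative: F(u) = 4*u**4 + log(3*u**2 + 2); value = -log(11/4) + log(83/4) + 156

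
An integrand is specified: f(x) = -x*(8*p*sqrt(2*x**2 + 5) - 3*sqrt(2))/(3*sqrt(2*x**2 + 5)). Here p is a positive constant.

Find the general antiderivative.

Recover f(x) by differentiating a candidate F(x); any mismatch rules it out.
Check: d/dx[-4*p*x**2/3 + sqrt(x**2 + 5/2)] = (-8*p*x*sqrt(2*x**2 + 5) + 3*sqrt(2)*x)/(3*sqrt(2*x**2 + 5)), which equals f(x).

F(x) = -4*p*x**2/3 + sqrt(x**2 + 5/2) + C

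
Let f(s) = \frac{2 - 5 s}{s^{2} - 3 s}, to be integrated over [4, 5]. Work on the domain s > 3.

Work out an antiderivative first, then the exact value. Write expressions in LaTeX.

Antiderivative: F(s) = - \frac{2 \log{\left(s \right)}}{3} - \frac{13 \log{\left(s - 3 \right)}}{3}; value = - \frac{13 \log{\left(2 \right)}}{3} - \frac{2 \log{\left(5 \right)}}{3} + \frac{2 \log{\left(4 \right)}}{3}

The denominator factors as s \left(s - 3\right); partial fractions split f into directly integrable pieces: - \frac{13}{3 \left(s - 3\right)} - \frac{2}{3 s}.
F(s) = - \frac{2 \log{\left(s \right)}}{3} - \frac{13 \log{\left(s - 3 \right)}}{3} is an antiderivative of f.
Check: d/ds[- \frac{2 \log{\left(s \right)}}{3} - \frac{13 \log{\left(s - 3 \right)}}{3}] = \frac{2 - 5 s}{s^{2} - 3 s} = f(s).
F(5) = - \frac{13 \log{\left(2 \right)}}{3} - \frac{2 \log{\left(5 \right)}}{3}; F(4) = - \frac{2 \log{\left(4 \right)}}{3}.
Integral = F(5) - F(4) = - \frac{13 \log{\left(2 \right)}}{3} - \frac{2 \log{\left(5 \right)}}{3} + \frac{2 \log{\left(4 \right)}}{3}.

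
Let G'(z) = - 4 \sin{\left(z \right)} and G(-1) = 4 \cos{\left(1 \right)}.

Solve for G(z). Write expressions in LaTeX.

Recover the given G'(z) by differentiating a candidate G(z); any mismatch rules it out.
A general antiderivative is 4 \cos{\left(z \right)} + C.
The condition gives C = 4 \cos{\left(1 \right)} - (4 \cos{\left(1 \right)}) = 0.
So G(z) = 4 \cos{\left(z \right)}.
Check: d/dz[4 \cos{\left(z \right)}] = - 4 \sin{\left(z \right)} = G'(z).

G(z) = 4 \cos{\left(z \right)}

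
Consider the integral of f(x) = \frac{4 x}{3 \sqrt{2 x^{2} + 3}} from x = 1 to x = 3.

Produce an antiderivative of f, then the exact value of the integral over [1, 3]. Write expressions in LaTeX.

Antiderivative: F(x) = \frac{2 \sqrt{2 x^{2} + 3}}{3}; value = - \frac{2 \sqrt{5}}{3} + \frac{2 \sqrt{21}}{3}

f matches the chain-rule pattern g'(h)*h' with inner function h(x) = 2 x^{2} + 3; substituting u = h(x) collapses the integral.
F(x) = \frac{2 \sqrt{2 x^{2} + 3}}{3} is an antiderivative of f.
Check: d/dx[\frac{2 \sqrt{2 x^{2} + 3}}{3}] = \frac{4 x}{3 \sqrt{2 x^{2} + 3}} = f(x).
F(3) = \frac{2 \sqrt{21}}{3}; F(1) = \frac{2 \sqrt{5}}{3}.
Integral = F(3) - F(1) = - \frac{2 \sqrt{5}}{3} + \frac{2 \sqrt{21}}{3}.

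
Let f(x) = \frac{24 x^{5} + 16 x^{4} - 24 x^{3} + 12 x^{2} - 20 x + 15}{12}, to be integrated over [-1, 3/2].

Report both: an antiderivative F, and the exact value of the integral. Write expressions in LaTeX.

Antiderivative: F(x) = \frac{x^{6}}{3} + \frac{4 x^{5}}{15} - \frac{x^{4}}{2} + \frac{x^{3}}{3} - \frac{5 x^{2}}{6} + \frac{5 x}{4}; value = \frac{465}{64}

For F(x) to be correct the identity F'(x) - f(x) = 0 must hold.
F(x) = \frac{x^{6}}{3} + \frac{4 x^{5}}{15} - \frac{x^{4}}{2} + \frac{x^{3}}{3} - \frac{5 x^{2}}{6} + \frac{5 x}{4} is an antiderivative of f.
Check: d/dx[\frac{x^{6}}{3} + \frac{4 x^{5}}{15} - \frac{x^{4}}{2} + \frac{x^{3}}{3} - \frac{5 x^{2}}{6} + \frac{5 x}{4}] = 2 x^{5} + \frac{4 x^{4}}{3} - 2 x^{3} + x^{2} - \frac{5 x}{3} + \frac{5}{4}, which equals f(x).
F(3/2) = \frac{1413}{320}; F(-1) = - \frac{57}{20}.
Integral = F(3/2) - F(-1) = \frac{465}{64}.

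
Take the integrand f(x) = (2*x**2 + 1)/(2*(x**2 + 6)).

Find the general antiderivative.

Whatever form F(x) takes, F'(x) = f(x) is non-negotiable.
Check: d/dx[(12*x - 11*sqrt(6)*atan(sqrt(6)*x/6))/12] = (2*x**2 + 1)/(2*x**2 + 12), which equals f(x).

F(x) = (12*x - 11*sqrt(6)*atan(sqrt(6)*x/6))/12 + C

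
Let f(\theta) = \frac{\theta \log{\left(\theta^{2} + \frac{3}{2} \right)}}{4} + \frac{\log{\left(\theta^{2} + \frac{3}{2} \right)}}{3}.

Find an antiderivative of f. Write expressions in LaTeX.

Integrate term by term and add the pieces.
Check: d/d\theta[\frac{\theta^{2} \log{\left(\theta^{2} + \frac{3}{2} \right)}}{8} - \frac{\theta^{2}}{8} + \frac{\theta \log{\left(\theta^{2} + \frac{3}{2} \right)}}{3} - \frac{2 \theta}{3} + \frac{3 \log{\left(\theta^{2} + \frac{3}{2} \right)}}{16} + \frac{\sqrt{6} \operatorname{atan}{\left(\frac{\sqrt{6} \theta}{3} \right)}}{3}] = \frac{\theta \log{\left(\theta^{2} + \frac{3}{2} \right)}}{4} + \frac{\log{\left(\theta^{2} + \frac{3}{2} \right)}}{3} = f(\theta).

An antiderivative is F(\theta) = \frac{\theta^{2} \log{\left(\theta^{2} + \frac{3}{2} \right)}}{8} - \frac{\theta^{2}}{8} + \frac{\theta \log{\left(\theta^{2} + \frac{3}{2} \right)}}{3} - \frac{2 \theta}{3} + \frac{3 \log{\left(\theta^{2} + \frac{3}{2} \right)}}{16} + \frac{\sqrt{6} \operatorname{atan}{\left(\frac{\sqrt{6} \theta}{3} \right)}}{3}.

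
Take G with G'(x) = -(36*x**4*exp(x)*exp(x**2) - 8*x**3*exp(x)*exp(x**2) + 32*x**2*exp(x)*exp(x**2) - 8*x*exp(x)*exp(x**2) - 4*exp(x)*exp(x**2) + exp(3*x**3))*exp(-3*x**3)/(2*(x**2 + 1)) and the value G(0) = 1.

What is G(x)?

A first test for any G(x): its x-derivative must equal the given G'(x).
A general antiderivative is 2*exp(-3*x**3 + x**2 + x) - atan(x)/2 + C.
The condition gives C = 1 - (2) = -1.
So G(x) = 2*exp(-3*x**3 + x**2 + x) - atan(x)/2 - 1.
Check: d/dx[2*exp(-3*x**3 + x**2 + x) - atan(x)/2 - 1] = (-36*x**4*exp(x)*exp(x**2)*exp(-3*x**3) + 8*x**3*exp(x)*exp(x**2)*exp(-3*x**3) - 32*x**2*exp(x)*exp(x**2)*exp(-3*x**3) + 8*x*exp(x)*exp(x**2)*exp(-3*x**3) + 4*exp(x)*exp(x**2)*exp(-3*x**3) - 1)/(2*x**2 + 2), which equals G'(x).

G(x) = 2*exp(-3*x**3 + x**2 + x) - atan(x)/2 - 1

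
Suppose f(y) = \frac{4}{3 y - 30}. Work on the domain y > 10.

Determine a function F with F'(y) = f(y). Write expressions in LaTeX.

A candidate is checked by its d/dy: the result must match f(y).
Check: d/dy[\frac{4 \log{\left(\frac{y}{2} - 5 \right)}}{3}] = \frac{4}{3 y - 30} = f(y).

An antiderivative is F(y) = \frac{4 \log{\left(\frac{y}{2} - 5 \right)}}{3}.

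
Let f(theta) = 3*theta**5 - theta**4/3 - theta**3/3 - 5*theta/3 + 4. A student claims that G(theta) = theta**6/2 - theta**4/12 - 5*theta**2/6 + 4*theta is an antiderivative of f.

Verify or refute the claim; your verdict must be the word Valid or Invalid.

Invalid: d/dtheta[G] - f = theta**4/3, which is not 0.

d/dtheta[G] = 3*theta**5 - theta**3/3 - 5*theta/3 + 4
d/dtheta[G] - f(theta) = theta**4/3 != 0.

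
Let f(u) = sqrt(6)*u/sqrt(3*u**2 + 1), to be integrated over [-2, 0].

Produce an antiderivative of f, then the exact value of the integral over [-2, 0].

f matches the chain-rule pattern g'(h)*h' with inner function h(u) = 2*u**2 + 2/3; substituting w = h(u) collapses the integral.
F(u) = sqrt(6)*sqrt(3*u**2 + 1)/3 is an antiderivative of f.
Check: d/du[sqrt(6)*sqrt(3*u**2 + 1)/3] = sqrt(6)*u/sqrt(3*u**2 + 1) = f(u).
F(0) = sqrt(6)/3; F(-2) = sqrt(78)/3.
Integral = F(0) - F(-2) = -sqrt(78)/3 + sqrt(6)/3.

Antiderivative: F(u) = sqrt(6)*sqrt(3*u**2 + 1)/3; value = -sqrt(78)/3 + sqrt(6)/3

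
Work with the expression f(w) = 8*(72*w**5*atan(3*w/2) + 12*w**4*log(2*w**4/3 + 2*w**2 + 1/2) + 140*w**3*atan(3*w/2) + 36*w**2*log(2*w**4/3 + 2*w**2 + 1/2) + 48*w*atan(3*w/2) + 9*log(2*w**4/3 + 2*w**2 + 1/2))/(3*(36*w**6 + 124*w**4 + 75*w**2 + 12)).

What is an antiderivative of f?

Recognize the product-rule pattern: f = u'v + uv' with u = 4*atan(3*w/2)/3, v = log(2*w**4/3 + 2*w**2 + 1/2), so integration by parts undoes it.
Check: d/dw[4*log(2*w**4/3 + 2*w**2 + 1/2)*atan(3*w/2)/3] = (576*w**5*atan(3*w/2) + 96*w**4*log(2*w**4/3 + 2*w**2 + 1/2) + 1120*w**3*atan(3*w/2) + 288*w**2*log(2*w**4/3 + 2*w**2 + 1/2) + 384*w*atan(3*w/2) + 72*log(2*w**4/3 + 2*w**2 + 1/2))/(108*w**6 + 372*w**4 + 225*w**2 + 36), which equals f(w).

An antiderivative is F(w) = 4*log(2*w**4/3 + 2*w**2 + 1/2)*atan(3*w/2)/3.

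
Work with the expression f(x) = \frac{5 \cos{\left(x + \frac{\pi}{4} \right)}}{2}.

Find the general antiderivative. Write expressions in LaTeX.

Check any antiderivative F(x) by computing F'(x) and comparing it with f(x).
Check: d/dx[\frac{5 \sin{\left(x + \frac{\pi}{4} \right)}}{2}] = \frac{5 \cos{\left(x + \frac{\pi}{4} \right)}}{2} = f(x).

F(x) = \frac{5 \sin{\left(x + \frac{\pi}{4} \right)}}{2} + C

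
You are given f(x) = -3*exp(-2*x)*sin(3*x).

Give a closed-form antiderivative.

Since d/dx undoes antidifferentiation here, F'(x) = f(x) is required of F(x).
Check: d/dx[3*(2*sin(3*x) + 3*cos(3*x))*exp(-2*x)/13] = -3*exp(-2*x)*sin(3*x) = f(x).

An antiderivative is F(x) = 3*(2*sin(3*x) + 3*cos(3*x))*exp(-2*x)/13.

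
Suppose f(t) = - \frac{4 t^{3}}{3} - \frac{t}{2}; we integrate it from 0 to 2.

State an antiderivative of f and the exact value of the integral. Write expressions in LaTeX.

The integrand splits into summands that can be handled one at a time.
F(t) = - \frac{t^{4}}{3} - \frac{t^{2}}{4} is an antiderivative of f.
Check: d/dt[- \frac{t^{4}}{3} - \frac{t^{2}}{4}] = - \frac{4 t^{3}}{3} - \frac{t}{2} = f(t).
F(2) = - \frac{19}{3}; F(0) = 0.
Integral = F(2) - F(0) = - \frac{19}{3}.

Antiderivative: F(t) = - \frac{t^{4}}{3} - \frac{t^{2}}{4}; value = - \frac{19}{3}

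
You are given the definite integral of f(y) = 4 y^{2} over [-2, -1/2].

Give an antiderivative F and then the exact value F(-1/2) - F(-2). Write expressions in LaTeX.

For F(y) to be correct the identity F'(y) - f(y) = 0 must hold.
F(y) = \frac{4 y^{3}}{3} is an antiderivative of f.
Check: d/dy[\frac{4 y^{3}}{3}] = 4 y^{2} = f(y).
F(-1/2) = - \frac{1}{6}; F(-2) = - \frac{32}{3}.
Integral = F(-1/2) - F(-2) = \frac{21}{2}.

Antiderivative: F(y) = \frac{4 y^{3}}{3}; value = \frac{21}{2}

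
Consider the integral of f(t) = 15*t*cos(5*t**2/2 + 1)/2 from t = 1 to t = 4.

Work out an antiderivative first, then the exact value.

The substitution u = 5*t**2/2 + 1 works: f is exactly (dF/du)*(du/dt) for that inner function.
F(t) = 3*sin(5*t**2/2 + 1)/2 is an antiderivative of f.
Check: d/dt[3*sin(5*t**2/2 + 1)/2] = 15*t*cos(5*t**2/2 + 1)/2 = f(t).
F(4) = 3*sin(41)/2; F(1) = 3*sin(7/2)/2.
Integral = F(4) - F(1) = 3*sin(41)/2 - 3*sin(7/2)/2.

Antiderivative: F(t) = 3*sin(5*t**2/2 + 1)/2; value = 3*sin(41)/2 - 3*sin(7/2)/2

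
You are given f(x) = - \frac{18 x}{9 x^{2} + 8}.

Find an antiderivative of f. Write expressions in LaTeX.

The substitution u = \frac{3 x^{2}}{2} + \frac{4}{3} works: f is exactly (dF/du)*(du/dx) for that inner function.
Check: d/dx[- \log{\left(\frac{3 x^{2}}{2} + \frac{4}{3} \right)}] = - \frac{18 x}{9 x^{2} + 8} = f(x).

An antiderivative is F(x) = - \log{\left(\frac{3 x^{2}}{2} + \frac{4}{3} \right)}.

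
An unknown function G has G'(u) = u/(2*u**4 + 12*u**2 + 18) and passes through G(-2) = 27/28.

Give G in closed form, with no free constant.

G'(u) matches the chain-rule pattern g'(h)*h' with inner function h(u) = 2*u**2 + 6; substituting w = h(u) collapses the integral.
A general antiderivative is -1/(2*(2*u**2 + 6)) + C.
The condition gives C = 27/28 - (-1/28) = 1.
So G(u) = (4*u**2 + 11)/(4*(u**2 + 3)).
Check: d/du[(4*u**2 + 11)/(4*(u**2 + 3))] = u/(2*u**4 + 12*u**2 + 18) = G'(u).

G(u) = (4*u**2 + 11)/(4*(u**2 + 3))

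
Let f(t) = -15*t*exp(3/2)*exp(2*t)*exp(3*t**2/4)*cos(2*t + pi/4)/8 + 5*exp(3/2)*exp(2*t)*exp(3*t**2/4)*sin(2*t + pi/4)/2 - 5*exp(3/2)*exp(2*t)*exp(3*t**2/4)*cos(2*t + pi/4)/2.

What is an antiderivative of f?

f has the shape u'v + uv' for u = -5*cos(2*t + pi/4)/4 and v = exp(3*t**2/4 + 2*t + 3/2) — it is the derivative of the product u*v.
Check: d/dt[-5*exp(3/2)*exp(2*t)*exp(3*t**2/4)*cos(2*t + pi/4)/4] = -15*t*exp(3/2)*exp(2*t)*exp(3*t**2/4)*cos(2*t + pi/4)/8 + 5*exp(3/2)*exp(2*t)*exp(3*t**2/4)*sin(2*t + pi/4)/2 - 5*exp(3/2)*exp(2*t)*exp(3*t**2/4)*cos(2*t + pi/4)/2 = f(t).

An antiderivative is F(t) = -5*exp(3/2)*exp(2*t)*exp(3*t**2/4)*cos(2*t + pi/4)/4.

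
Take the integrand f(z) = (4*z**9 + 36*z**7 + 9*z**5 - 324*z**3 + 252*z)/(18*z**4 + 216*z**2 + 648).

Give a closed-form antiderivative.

An antiderivative is F(z) = (8*z**8 + 12*z**6 - 162*z**4 + 297*z**2 + 270)/(216*(z**2 + 6)).

Recover f(z) by differentiating a candidate F(z); any mismatch rules it out.
Check: d/dz[(8*z**8 + 12*z**6 - 162*z**4 + 297*z**2 + 270)/(216*(z**2 + 6))] = (4*z**9 + 36*z**7 + 9*z**5 - 324*z**3 + 252*z)/(18*z**4 + 216*z**2 + 648) = f(z).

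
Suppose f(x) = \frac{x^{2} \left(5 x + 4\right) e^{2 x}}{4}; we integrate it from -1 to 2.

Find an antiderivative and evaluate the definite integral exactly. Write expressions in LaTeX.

f has the shape u'v + uv' for u = \frac{5 x^{3}}{8} - \frac{7 x^{2}}{16} + \frac{7 x}{16} - \frac{7}{32} and v = e^{2 x} — it is the derivative of the product u*v.
F(x) = \frac{5 x^{3} e^{2 x}}{8} - \frac{7 x^{2} e^{2 x}}{16} + \frac{7 x e^{2 x}}{16} - \frac{7 e^{2 x}}{32} is an antiderivative of f.
Check: d/dx[\frac{5 x^{3} e^{2 x}}{8} - \frac{7 x^{2} e^{2 x}}{16} + \frac{7 x e^{2 x}}{16} - \frac{7 e^{2 x}}{32}] = \frac{5 x^{3} e^{2 x}}{4} + x^{2} e^{2 x}, which equals f(x).
F(2) = \frac{125 e^{4}}{32}; F(-1) = - \frac{55}{32 e^{2}}.
Integral = F(2) - F(-1) = \frac{55}{32 e^{2}} + \frac{125 e^{4}}{32}.

Antiderivative: F(x) = \frac{5 x^{3} e^{2 x}}{8} - \frac{7 x^{2} e^{2 x}}{16} + \frac{7 x e^{2 x}}{16} - \frac{7 e^{2 x}}{32}; value = \frac{55}{32 e^{2}} + \frac{125 e^{4}}{32}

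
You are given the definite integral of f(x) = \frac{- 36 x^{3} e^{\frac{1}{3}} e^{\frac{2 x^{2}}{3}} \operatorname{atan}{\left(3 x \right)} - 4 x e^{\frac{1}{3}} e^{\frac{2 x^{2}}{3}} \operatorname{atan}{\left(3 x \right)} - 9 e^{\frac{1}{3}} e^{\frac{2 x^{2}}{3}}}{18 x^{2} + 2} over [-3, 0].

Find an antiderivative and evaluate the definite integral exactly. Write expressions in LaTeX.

f has the shape u'v + uv' for u = - \frac{3 \operatorname{atan}{\left(3 x \right)}}{2} and v = e^{\frac{2 x^{2}}{3} + \frac{1}{3}} — it is the derivative of the product u*v.
F(x) = - \frac{3 e^{\frac{1}{3}} e^{\frac{2 x^{2}}{3}} \operatorname{atan}{\left(3 x \right)}}{2} is an antiderivative of f.
Check: d/dx[- \frac{3 e^{\frac{1}{3}} e^{\frac{2 x^{2}}{3}} \operatorname{atan}{\left(3 x \right)}}{2}] = \frac{- 36 x^{3} e^{\frac{1}{3}} e^{\frac{2 x^{2}}{3}} \operatorname{atan}{\left(3 x \right)} - 4 x e^{\frac{1}{3}} e^{\frac{2 x^{2}}{3}} \operatorname{atan}{\left(3 x \right)} - 9 e^{\frac{1}{3}} e^{\frac{2 x^{2}}{3}}}{18 x^{2} + 2} = f(x).
F(0) = 0; F(-3) = \frac{3 e^{\frac{19}{3}} \operatorname{atan}{\left(9 \right)}}{2}.
Integral = F(0) - F(-3) = - \frac{3 e^{\frac{19}{3}} \operatorname{atan}{\left(9 \right)}}{2}.

Antiderivative: F(x) = - \frac{3 e^{\frac{1}{3}} e^{\frac{2 x^{2}}{3}} \operatorname{atan}{\left(3 x \right)}}{2}; value = - \frac{3 e^{\frac{19}{3}} \operatorname{atan}{\left(9 \right)}}{2}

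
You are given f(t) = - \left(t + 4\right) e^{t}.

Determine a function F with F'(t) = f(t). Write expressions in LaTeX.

Recognize the product-rule pattern: f = u'v + uv' with u = - t - 3, v = e^{t}, so integration by parts undoes it.
Check: d/dt[- t e^{t} - 3 e^{t}] = - t e^{t} - 4 e^{t}, which equals f(t).

An antiderivative is F(t) = - t e^{t} - 3 e^{t}.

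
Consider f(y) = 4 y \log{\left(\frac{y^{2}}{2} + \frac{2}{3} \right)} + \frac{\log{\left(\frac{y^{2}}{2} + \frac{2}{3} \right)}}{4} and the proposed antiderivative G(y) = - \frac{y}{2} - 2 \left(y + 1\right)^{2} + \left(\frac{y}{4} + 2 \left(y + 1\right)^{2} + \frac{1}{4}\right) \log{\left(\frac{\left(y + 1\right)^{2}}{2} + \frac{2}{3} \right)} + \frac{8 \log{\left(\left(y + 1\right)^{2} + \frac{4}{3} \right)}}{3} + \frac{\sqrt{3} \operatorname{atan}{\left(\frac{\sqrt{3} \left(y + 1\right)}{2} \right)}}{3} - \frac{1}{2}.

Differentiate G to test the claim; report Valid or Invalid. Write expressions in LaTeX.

Invalid: d/dy[G] - f = - 4 y \log{\left(3 y^{2} + 4 \right)} + 4 y \log{\left(3 y^{2} + 6 y + 7 \right)} - \frac{\log{\left(3 y^{2} + 4 \right)}}{4} + \frac{17 \log{\left(3 y^{2} + 6 y + 7 \right)}}{4} - 4 \log{\left(6 \right)}, which is not 0.

d/dy[G] = 4 y \log{\left(3 y^{2} + 6 y + 7 \right)} - 4 y \log{\left(6 \right)} + \frac{17 \log{\left(3 y^{2} + 6 y + 7 \right)}}{4} - \frac{17 \log{\left(6 \right)}}{4}
d/dy[G] - f(y) = - 4 y \log{\left(3 y^{2} + 4 \right)} + 4 y \log{\left(3 y^{2} + 6 y + 7 \right)} - \frac{\log{\left(3 y^{2} + 4 \right)}}{4} + \frac{17 \log{\left(3 y^{2} + 6 y + 7 \right)}}{4} - 4 \log{\left(6 \right)} != 0.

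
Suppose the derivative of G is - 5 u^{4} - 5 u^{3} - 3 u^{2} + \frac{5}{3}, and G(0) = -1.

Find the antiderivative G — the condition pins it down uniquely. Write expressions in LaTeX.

The integrand splits into summands that can be handled one at a time.
A general antiderivative is - u^{5} - \frac{5 u^{4}}{4} - u^{3} + \frac{5 u}{3} + C.
The condition gives C = -1 - (0) = -1.
So G(u) = - u^{5} - \frac{5 u^{4}}{4} - u^{3} + \frac{5 u}{3} - 1.
Check: d/du[- u^{5} - \frac{5 u^{4}}{4} - u^{3} + \frac{5 u}{3} - 1] = - 5 u^{4} - 5 u^{3} - 3 u^{2} + \frac{5}{3} = G'(u).

G(u) = - u^{5} - \frac{5 u^{4}}{4} - u^{3} + \frac{5 u}{3} - 1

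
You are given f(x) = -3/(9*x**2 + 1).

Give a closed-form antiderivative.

Check any antiderivative F(x) by computing F'(x) and comparing it with f(x).
Check: d/dx[-atan(3*x)] = -3/(9*x**2 + 1) = f(x).

An antiderivative is F(x) = -atan(3*x).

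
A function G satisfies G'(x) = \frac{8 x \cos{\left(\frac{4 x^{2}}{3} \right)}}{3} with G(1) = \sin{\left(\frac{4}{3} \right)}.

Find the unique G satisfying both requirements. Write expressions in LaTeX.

The substitution u = \frac{4 x^{2}}{3} works: G'(x) is exactly (dG/du)*(du/dx) for that inner function.
A general antiderivative is \sin{\left(\frac{4 x^{2}}{3} \right)} + C.
The condition gives C = \sin{\left(\frac{4}{3} \right)} - (\sin{\left(\frac{4}{3} \right)}) = 0.
So G(x) = \sin{\left(\frac{4 x^{2}}{3} \right)}.
Check: d/dx[\sin{\left(\frac{4 x^{2}}{3} \right)}] = \frac{8 x \cos{\left(\frac{4 x^{2}}{3} \right)}}{3} = G'(x).

G(x) = \sin{\left(\frac{4 x^{2}}{3} \right)}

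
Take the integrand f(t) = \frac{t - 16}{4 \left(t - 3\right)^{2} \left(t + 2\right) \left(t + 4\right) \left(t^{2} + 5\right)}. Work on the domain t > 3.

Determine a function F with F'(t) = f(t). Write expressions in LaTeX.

Factor the denominator (4 \left(t - 3\right)^{2} \left(t + 2\right) \left(t + 4\right) \left(t^{2} + 5\right)) and decompose: f = \frac{16 t - 169}{8232 \left(t^{2} + 5\right)} + \frac{5}{2058 \left(t + 4\right)} - \frac{1}{100 \left(t + 2\right)} + \frac{193}{34300 \left(t - 3\right)} - \frac{13}{1960 \left(t - 3\right)^{2}}; each piece integrates to a log, atan, or power term.
Check: d/dt[- \frac{- 1158 t \log{\left(t - 3 \right)} + 2058 t \log{\left(t + 2 \right)} - 500 t \log{\left(t + 4 \right)} - 200 t \log{\left(t^{2} + 5 \right)} + 845 \sqrt{5} t \operatorname{atan}{\left(\frac{\sqrt{5} t}{5} \right)} + 3474 \log{\left(t - 3 \right)} - 6174 \log{\left(t + 2 \right)} + 1500 \log{\left(t + 4 \right)} + 600 \log{\left(t^{2} + 5 \right)} - 2535 \sqrt{5} \operatorname{atan}{\left(\frac{\sqrt{5} t}{5} \right)} - 1365}{205800 \left(t - 3\right)}] = \frac{t - 16}{4 t^{6} - 56 t^{4} + 24 t^{3} - 92 t^{2} + 120 t + 1440}, which equals f(t).

An antiderivative is F(t) = - \frac{- 1158 t \log{\left(t - 3 \right)} + 2058 t \log{\left(t + 2 \right)} - 500 t \log{\left(t + 4 \right)} - 200 t \log{\left(t^{2} + 5 \right)} + 845 \sqrt{5} t \operatorname{atan}{\left(\frac{\sqrt{5} t}{5} \right)} + 3474 \log{\left(t - 3 \right)} - 6174 \log{\left(t + 2 \right)} + 1500 \log{\left(t + 4 \right)} + 600 \log{\left(t^{2} + 5 \right)} - 2535 \sqrt{5} \operatorname{atan}{\left(\frac{\sqrt{5} t}{5} \right)} - 1365}{205800 \left(t - 3\right)}.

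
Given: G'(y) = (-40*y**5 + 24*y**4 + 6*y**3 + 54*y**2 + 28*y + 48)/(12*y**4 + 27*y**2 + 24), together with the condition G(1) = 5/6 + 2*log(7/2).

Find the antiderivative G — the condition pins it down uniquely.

G(y) = -(10*y**2 - 12*y - 12*log(2*y**4/3 + 3*y**2/2 + 4/3) - 3)/6

A candidate passes only if d/dy[G] lands on the given G'(y) exactly.
A general antiderivative is -5*y**2/3 + 2*y + 2*log(2*y**4/3 + 3*y**2/2 + 4/3) + C.
The condition gives C = 5/6 + 2*log(7/2) - (1/3 + 2*log(7/2)) = 1/2.
So G(y) = -(10*y**2 - 12*y - 12*log(2*y**4/3 + 3*y**2/2 + 4/3) - 3)/6.
Check: d/dy[-(10*y**2 - 12*y - 12*log(2*y**4/3 + 3*y**2/2 + 4/3) - 3)/6] = (-40*y**5 + 24*y**4 + 6*y**3 + 54*y**2 + 28*y + 48)/(12*y**4 + 27*y**2 + 24) = G'(y).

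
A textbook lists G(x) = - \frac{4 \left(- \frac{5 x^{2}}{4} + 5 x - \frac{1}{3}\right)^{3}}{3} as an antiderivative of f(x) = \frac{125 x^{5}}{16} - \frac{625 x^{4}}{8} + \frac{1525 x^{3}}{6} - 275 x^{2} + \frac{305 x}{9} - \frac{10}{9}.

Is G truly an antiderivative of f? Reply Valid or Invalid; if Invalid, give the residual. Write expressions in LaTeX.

d/dx[G] = \frac{125 x^{5}}{8} - \frac{625 x^{4}}{4} + \frac{1525 x^{3}}{3} - 550 x^{2} + \frac{610 x}{9} - \frac{20}{9}
d/dx[G] - f(x) = \frac{125 x^{5}}{16} - \frac{625 x^{4}}{8} + \frac{1525 x^{3}}{6} - 275 x^{2} + \frac{305 x}{9} - \frac{10}{9} != 0.

Invalid: d/dx[G] - f = \frac{125 x^{5}}{16} - \frac{625 x^{4}}{8} + \frac{1525 x^{3}}{6} - 275 x^{2} + \frac{305 x}{9} - \frac{10}{9}, which is not 0.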